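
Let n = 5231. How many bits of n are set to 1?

8

5231 = 1010001101111
Count the 1s: 1 + 1 + 1 + 1 + 1 + 1 + 1 + 1 = 8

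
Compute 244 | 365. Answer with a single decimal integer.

509

244 = 011110100
365 = 101101101
 OR → 111111101 = 509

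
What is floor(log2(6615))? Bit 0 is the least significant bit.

6615 = 1100111010111
The topmost 1 is at position 12 (since 2^12 = 4096 ≤ 6615 < 8192).

12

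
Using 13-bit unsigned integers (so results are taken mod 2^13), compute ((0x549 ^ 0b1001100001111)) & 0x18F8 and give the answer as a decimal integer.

0x549 = 0010101001001
0b1001100001111 = 1001100001111
→ ^ → 1011001000110 = 5702
0x18F8 = 1100011111000
→ & → 1000001000000 = 4160

4160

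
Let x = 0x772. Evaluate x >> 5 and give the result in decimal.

59

0x772 = 11101110010
shift right by 5 → 00000111011 = 59
(equivalently, floor(1906 / 32))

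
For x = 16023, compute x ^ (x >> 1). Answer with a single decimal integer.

x = 11111010010111 = 16023
x>>1 = 01111101001011
XOR  = 10000111011100 = 8668
(x ^ (x >> 1) gives the standard binary-reflected Gray code of x.)

8668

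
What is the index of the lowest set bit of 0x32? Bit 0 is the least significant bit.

0x32 = 110010
Trailing zeros: 1, so the lowest set bit is bit 1 (value 2).

1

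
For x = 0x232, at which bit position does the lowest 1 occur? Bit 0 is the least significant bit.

1

0x232 = 1000110010
Trailing zeros: 1, so the lowest set bit is bit 1 (value 2).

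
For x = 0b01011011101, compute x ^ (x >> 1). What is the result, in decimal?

947

x = 1011011101 = 733
x>>1 = 0101101110
XOR  = 1110110011 = 947
(x ^ (x >> 1) gives the standard binary-reflected Gray code of x.)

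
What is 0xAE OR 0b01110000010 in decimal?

942

0xAE = 0010101110
b = 1110000010
 OR → 1110101110 = 942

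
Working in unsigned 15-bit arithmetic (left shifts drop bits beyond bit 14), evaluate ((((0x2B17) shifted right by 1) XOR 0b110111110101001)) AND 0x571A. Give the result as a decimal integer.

20994

0x2B17 = 010101100010111
→ shifted right by 1 → 001010110001011 = 5515
0b110111110101001 = 110111110101001
→ XOR → 111101000100010 = 31266
0x571A = 101011100011010
→ AND → 101001000000010 = 20994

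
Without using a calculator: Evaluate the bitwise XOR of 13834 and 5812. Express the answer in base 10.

13834 = 11011000001010
5812 = 01011010110100
XOR → 10000010111110 = 8382

8382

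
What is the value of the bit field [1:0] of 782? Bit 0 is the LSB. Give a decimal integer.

2

v = 1100001110
Shift right by 0: 1100001110
Mask low 2 bits: 10 = 2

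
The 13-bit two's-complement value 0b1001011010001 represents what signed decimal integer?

pattern = 1001011010001 (MSB is 1 ⇒ negative)
Invert: 0110100101110, add 1 → 0110100101111 = 3375, so the value is -3375.
(Equivalently: 4817 - 2^13 = 4817 - 8192 = -3375.)

-3375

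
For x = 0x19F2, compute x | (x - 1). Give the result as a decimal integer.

6643

x = 1100111110010 = 6642
x - 1 = 1100111110001
OR    = 1100111110011 = 6643
(x | (x - 1) sets all bits below the lowest set bit.)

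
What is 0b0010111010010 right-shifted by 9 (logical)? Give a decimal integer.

x = 10111010010
shift right by 9 → 00000000010 = 2
(equivalently, floor(1490 / 512))

2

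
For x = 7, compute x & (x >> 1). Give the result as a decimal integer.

x = 111 = 7
x>>1 = 011
AND  = 011 = 3
(x & (x >> 1) has a 1 wherever x has two consecutive 1 bits.)

3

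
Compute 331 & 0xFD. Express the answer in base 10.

331 = 101001011
0xFD = 011111101
AND → 001001001 = 73

73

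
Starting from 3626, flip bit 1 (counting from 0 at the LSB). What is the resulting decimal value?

x = 000111000101010
bit 1 is currently 1; toggle it via x ^ (1 << 1) = x ^ 2
→ 000111000101000 = 3624

3624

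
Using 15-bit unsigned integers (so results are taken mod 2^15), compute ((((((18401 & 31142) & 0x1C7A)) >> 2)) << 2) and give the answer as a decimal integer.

18401 = 100011111100001
31142 = 111100110100110
→ & → 100000110100000 = 16800
0x1C7A = 001110001111010
→ & → 000000000100000 = 32
→ >> 2 → 000000000001000 = 8
→ << 2 (mod 2^15) → 000000000100000 = 32

32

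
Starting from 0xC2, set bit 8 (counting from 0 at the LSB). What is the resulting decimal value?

450

x = 011000010
bit 8 is currently 0; set it via x | (1 << 8) = x | 256
→ 111000010 = 450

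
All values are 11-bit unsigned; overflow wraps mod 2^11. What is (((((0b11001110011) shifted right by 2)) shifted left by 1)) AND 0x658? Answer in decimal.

0b11001110011 = 11001110011
→ shifted right by 2 → 00110011100 = 412
→ shifted left by 1 (mod 2^11) → 01100111000 = 824
0x658 = 11001011000
→ AND → 01000011000 = 536

536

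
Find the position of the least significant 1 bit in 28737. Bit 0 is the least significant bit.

0

28737 = 111000001000001
Trailing zeros: 0, so the lowest set bit is bit 0 (value 1).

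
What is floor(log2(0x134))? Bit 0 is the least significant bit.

8

0x134 = 100110100
The topmost 1 is at position 8 (since 2^8 = 256 ≤ 308 < 512).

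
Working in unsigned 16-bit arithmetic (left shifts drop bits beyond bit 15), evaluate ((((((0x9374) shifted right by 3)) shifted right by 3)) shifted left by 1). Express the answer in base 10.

0x9374 = 1001001101110100
→ shifted right by 3 → 0001001001101110 = 4718
→ shifted right by 3 → 0000001001001101 = 589
→ shifted left by 1 (mod 2^16) → 0000010010011010 = 1178

1178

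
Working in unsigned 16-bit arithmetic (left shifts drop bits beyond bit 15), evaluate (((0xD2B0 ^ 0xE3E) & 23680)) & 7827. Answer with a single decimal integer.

7296

0xD2B0 = 1101001010110000
0xE3E = 0000111000111110
→ ^ → 1101110010001110 = 56462
23680 = 0101110010000000
→ & → 0101110010000000 = 23680
7827 = 0001111010010011
→ & → 0001110010000000 = 7296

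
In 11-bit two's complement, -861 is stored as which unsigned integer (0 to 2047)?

1187

861 in 11 bits: 01101011101
Invert: 10010100010
Add 1:  10010100011 = 1187
(Check: 2^11 - 861 = 2048 - 861 = 1187.)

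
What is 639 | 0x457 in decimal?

1663

639 = 01001111111
0x457 = 10001010111
 OR → 11001111111 = 1663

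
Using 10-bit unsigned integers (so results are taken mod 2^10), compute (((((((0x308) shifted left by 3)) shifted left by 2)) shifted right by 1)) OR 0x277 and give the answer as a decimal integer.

759

0x308 = 1100001000
→ shifted left by 3 (mod 2^10) → 0001000000 = 64
→ shifted left by 2 (mod 2^10) → 0100000000 = 256
→ shifted right by 1 → 0010000000 = 128
0x277 = 1001110111
→ OR → 1011110111 = 759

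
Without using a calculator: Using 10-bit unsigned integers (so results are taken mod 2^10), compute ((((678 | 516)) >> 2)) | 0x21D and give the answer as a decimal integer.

701

678 = 1010100110
516 = 1000000100
→ | → 1010100110 = 678
→ >> 2 → 0010101001 = 169
0x21D = 1000011101
→ | → 1010111101 = 701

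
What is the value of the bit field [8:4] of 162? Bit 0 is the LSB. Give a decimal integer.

v = 010100010
Shift right by 4: 01010
Mask low 5 bits: 01010 = 10

10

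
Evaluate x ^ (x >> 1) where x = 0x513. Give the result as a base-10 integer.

x = 10100010011 = 1299
x>>1 = 01010001001
XOR  = 11110011010 = 1946
(x ^ (x >> 1) gives the standard binary-reflected Gray code of x.)

1946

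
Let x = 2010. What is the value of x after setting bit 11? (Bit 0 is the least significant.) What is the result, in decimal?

x = 0011111011010
bit 11 is currently 0; set it via x | (1 << 11) = x | 2048
→ 0111111011010 = 4058

4058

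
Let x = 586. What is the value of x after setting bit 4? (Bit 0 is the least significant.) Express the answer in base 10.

602

x = 001001001010
bit 4 is currently 0; set it via x | (1 << 4) = x | 16
→ 001001011010 = 602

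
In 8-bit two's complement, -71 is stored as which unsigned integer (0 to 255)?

71 in 8 bits: 01000111
Invert: 10111000
Add 1:  10111001 = 185
(Check: 2^8 - 71 = 256 - 71 = 185.)

185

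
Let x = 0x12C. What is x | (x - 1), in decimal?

303

x = 100101100 = 300
x - 1 = 100101011
OR    = 100101111 = 303
(x | (x - 1) sets all bits below the lowest set bit.)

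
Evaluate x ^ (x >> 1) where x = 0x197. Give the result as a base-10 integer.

348

x = 110010111 = 407
x>>1 = 011001011
XOR  = 101011100 = 348
(x ^ (x >> 1) gives the standard binary-reflected Gray code of x.)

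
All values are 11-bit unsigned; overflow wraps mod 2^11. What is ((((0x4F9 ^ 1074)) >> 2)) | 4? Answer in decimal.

0x4F9 = 10011111001
1074 = 10000110010
→ ^ → 00011001011 = 203
→ >> 2 → 00000110010 = 50
4 = 00000000100
→ | → 00000110110 = 54

54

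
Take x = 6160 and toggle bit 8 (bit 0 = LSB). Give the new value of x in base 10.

x = 0001100000010000
bit 8 is currently 0; toggle it via x ^ (1 << 8) = x ^ 256
→ 0001100100010000 = 6416

6416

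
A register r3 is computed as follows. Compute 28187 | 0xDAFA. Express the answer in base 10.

65275

28187 = 0110111000011011
0xDAFA = 1101101011111010
 OR → 1111111011111011 = 65275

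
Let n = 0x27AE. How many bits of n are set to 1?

9

0x27AE = 10011110101110
Count the 1s: 1 + 1 + 1 + 1 + 1 + 1 + 1 + 1 + 1 = 9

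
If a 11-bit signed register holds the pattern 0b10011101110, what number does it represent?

-786

pattern = 10011101110 (MSB is 1 ⇒ negative)
Invert: 01100010001, add 1 → 01100010010 = 786, so the value is -786.
(Equivalently: 1262 - 2^11 = 1262 - 2048 = -786.)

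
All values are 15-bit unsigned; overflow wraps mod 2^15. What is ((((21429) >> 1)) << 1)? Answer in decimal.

21428

21429 = 101001110110101
→ >> 1 → 010100111011010 = 10714
→ << 1 (mod 2^15) → 101001110110100 = 21428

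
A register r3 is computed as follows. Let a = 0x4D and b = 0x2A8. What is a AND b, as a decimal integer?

8

0x4D = 0001001101
0x2A8 = 1010101000
AND → 0000001000 = 8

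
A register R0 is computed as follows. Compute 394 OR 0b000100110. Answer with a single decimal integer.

430

394 = 110001010
b = 000100110
 OR → 110101110 = 430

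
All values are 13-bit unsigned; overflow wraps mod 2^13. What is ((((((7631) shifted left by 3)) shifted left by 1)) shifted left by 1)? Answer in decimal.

6624

7631 = 1110111001111
→ shifted left by 3 (mod 2^13) → 0111001111000 = 3704
→ shifted left by 1 (mod 2^13) → 1110011110000 = 7408
→ shifted left by 1 (mod 2^13) → 1100111100000 = 6624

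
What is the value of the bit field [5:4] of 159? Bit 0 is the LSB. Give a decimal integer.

v = 00010011111
Shift right by 4: 0001001
Mask low 2 bits: 01 = 1

1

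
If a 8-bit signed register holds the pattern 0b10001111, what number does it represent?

-113

pattern = 10001111 (MSB is 1 ⇒ negative)
Invert: 01110000, add 1 → 01110001 = 113, so the value is -113.
(Equivalently: 143 - 2^8 = 143 - 256 = -113.)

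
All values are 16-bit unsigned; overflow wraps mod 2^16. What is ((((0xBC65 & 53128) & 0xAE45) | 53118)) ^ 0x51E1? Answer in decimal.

40607

0xBC65 = 1011110001100101
53128 = 1100111110001000
→ & → 1000110000000000 = 35840
0xAE45 = 1010111001000101
→ & → 1000110000000000 = 35840
53118 = 1100111101111110
→ | → 1100111101111110 = 53118
0x51E1 = 0101000111100001
→ ^ → 1001111010011111 = 40607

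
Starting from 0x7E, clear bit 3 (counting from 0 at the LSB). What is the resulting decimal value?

118

x = 01111110
bit 3 is currently 1; clear it via x & ~(1 << 3) = x & ~8
→ 01110110 = 118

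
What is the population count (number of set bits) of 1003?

8

1003 = 1111101011
Count the 1s: 1 + 1 + 1 + 1 + 1 + 1 + 1 + 1 = 8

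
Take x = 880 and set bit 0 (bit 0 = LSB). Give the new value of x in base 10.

881

x = 1101110000
bit 0 is currently 0; set it via x | (1 << 0) = x | 1
→ 1101110001 = 881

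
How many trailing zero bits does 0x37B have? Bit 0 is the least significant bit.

0x37B = 1101111011
Trailing zeros: 0, so the lowest set bit is bit 0 (value 1).

0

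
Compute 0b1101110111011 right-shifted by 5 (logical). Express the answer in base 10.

221

x = 1101110111011
shift right by 5 → 0000011011101 = 221
(equivalently, floor(7099 / 32))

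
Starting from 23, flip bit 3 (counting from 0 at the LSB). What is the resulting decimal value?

31

x = 0000010111
bit 3 is currently 0; toggle it via x ^ (1 << 3) = x ^ 8
→ 0000011111 = 31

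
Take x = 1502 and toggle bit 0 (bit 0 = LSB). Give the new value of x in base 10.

x = 0010111011110
bit 0 is currently 0; toggle it via x ^ (1 << 0) = x ^ 1
→ 0010111011111 = 1503

1503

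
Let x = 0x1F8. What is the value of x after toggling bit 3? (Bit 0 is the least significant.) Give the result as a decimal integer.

x = 0111111000
bit 3 is currently 1; toggle it via x ^ (1 << 3) = x ^ 8
→ 0111110000 = 496

496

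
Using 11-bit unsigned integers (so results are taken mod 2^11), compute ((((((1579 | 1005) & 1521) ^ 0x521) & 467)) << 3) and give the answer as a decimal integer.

1536

1579 = 11000101011
1005 = 01111101101
→ | → 11111101111 = 2031
1521 = 10111110001
→ & → 10111100001 = 1505
0x521 = 10100100001
→ ^ → 00011000000 = 192
467 = 00111010011
→ & → 00011000000 = 192
→ << 3 (mod 2^11) → 11000000000 = 1536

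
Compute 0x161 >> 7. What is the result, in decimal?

2

0x161 = 101100001
shift right by 7 → 000000010 = 2
(equivalently, floor(353 / 128))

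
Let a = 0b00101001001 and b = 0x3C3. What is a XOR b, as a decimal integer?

650

a = 0101001001
0x3C3 = 1111000011
XOR → 1010001010 = 650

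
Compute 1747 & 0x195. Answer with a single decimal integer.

145

1747 = 11011010011
0x195 = 00110010101
AND → 00010010001 = 145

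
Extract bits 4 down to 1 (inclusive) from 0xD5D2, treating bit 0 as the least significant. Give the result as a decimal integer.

9

v = 1101010111010010
Shift right by 1: 110101011101001
Mask low 4 bits: 1001 = 9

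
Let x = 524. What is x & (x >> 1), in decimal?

x = 1000001100 = 524
x>>1 = 0100000110
AND  = 0000000100 = 4
(x & (x >> 1) has a 1 wherever x has two consecutive 1 bits.)

4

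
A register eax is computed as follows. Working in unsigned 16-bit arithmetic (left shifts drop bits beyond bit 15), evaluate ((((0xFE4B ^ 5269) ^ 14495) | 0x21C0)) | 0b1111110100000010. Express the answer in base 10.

0xFE4B = 1111111001001011
5269 = 0001010010010101
→ ^ → 1110101011011110 = 60126
14495 = 0011100010011111
→ ^ → 1101001001000001 = 53825
0x21C0 = 0010000111000000
→ | → 1111001111000001 = 62401
0b1111110100000010 = 1111110100000010
→ | → 1111111111000011 = 65475

65475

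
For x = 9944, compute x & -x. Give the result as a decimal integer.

x = 10011011011000 = 9944
-x (two's complement) = …01100100101000
AND   = 00000000001000 = 8
(x & -x isolates the lowest set bit of x.)

8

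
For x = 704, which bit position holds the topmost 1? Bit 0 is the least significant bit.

704 = 1011000000
The topmost 1 is at position 9 (since 2^9 = 512 ≤ 704 < 1024).

9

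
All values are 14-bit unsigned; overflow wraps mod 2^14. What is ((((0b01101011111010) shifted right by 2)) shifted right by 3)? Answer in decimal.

0b01101011111010 = 01101011111010
→ shifted right by 2 → 00011010111110 = 1726
→ shifted right by 3 → 00000011010111 = 215

215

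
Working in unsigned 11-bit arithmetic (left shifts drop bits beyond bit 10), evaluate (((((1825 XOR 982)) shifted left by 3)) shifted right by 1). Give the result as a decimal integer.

988

1825 = 11100100001
982 = 01111010110
→ XOR → 10011110111 = 1271
→ shifted left by 3 (mod 2^11) → 11110111000 = 1976
→ shifted right by 1 → 01111011100 = 988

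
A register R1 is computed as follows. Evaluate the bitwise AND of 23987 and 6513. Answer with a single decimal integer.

23987 = 101110110110011
6513 = 001100101110001
AND → 001100100110001 = 6449

6449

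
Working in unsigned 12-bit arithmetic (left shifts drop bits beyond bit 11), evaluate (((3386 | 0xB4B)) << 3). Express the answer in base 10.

3032

3386 = 110100111010
0xB4B = 101101001011
→ | → 111101111011 = 3963
→ << 3 (mod 2^12) → 101111011000 = 3032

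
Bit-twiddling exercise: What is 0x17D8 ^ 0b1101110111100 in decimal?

3172

0x17D8 = 1011111011000
b = 1101110111100
XOR → 0110001100100 = 3172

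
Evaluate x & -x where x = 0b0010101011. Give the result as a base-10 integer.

x = 10101011 = 171
-x (two's complement) = …01010101
AND   = 00000001 = 1
(x & -x isolates the lowest set bit of x.)

1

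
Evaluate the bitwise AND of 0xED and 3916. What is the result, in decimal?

76

0xED = 000011101101
3916 = 111101001100
AND → 000001001100 = 76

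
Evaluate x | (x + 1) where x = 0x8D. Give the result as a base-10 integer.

x = 10001101 = 141
x + 1 = 10001110
OR    = 10001111 = 143
(x | (x + 1) sets the lowest cleared bit.)

143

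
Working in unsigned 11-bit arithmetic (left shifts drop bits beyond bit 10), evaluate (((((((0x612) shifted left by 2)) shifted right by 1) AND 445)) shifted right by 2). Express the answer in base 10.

0x612 = 11000010010
→ shifted left by 2 (mod 2^11) → 00001001000 = 72
→ shifted right by 1 → 00000100100 = 36
445 = 00110111101
→ AND → 00000100100 = 36
→ shifted right by 2 → 00000001001 = 9

9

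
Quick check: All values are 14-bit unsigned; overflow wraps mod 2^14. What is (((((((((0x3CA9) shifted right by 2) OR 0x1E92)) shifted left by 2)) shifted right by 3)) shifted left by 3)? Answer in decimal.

16104

0x3CA9 = 11110010101001
→ shifted right by 2 → 00111100101010 = 3882
0x1E92 = 01111010010010
→ OR → 01111110111010 = 8122
→ shifted left by 2 (mod 2^14) → 11111011101000 = 16104
→ shifted right by 3 → 00011111011101 = 2013
→ shifted left by 3 (mod 2^14) → 11111011101000 = 16104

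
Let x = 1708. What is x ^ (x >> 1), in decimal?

1530

x = 11010101100 = 1708
x>>1 = 01101010110
XOR  = 10111111010 = 1530
(x ^ (x >> 1) gives the standard binary-reflected Gray code of x.)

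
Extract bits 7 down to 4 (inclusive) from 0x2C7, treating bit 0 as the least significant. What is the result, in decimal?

12

v = 1011000111
Shift right by 4: 101100
Mask low 4 bits: 1100 = 12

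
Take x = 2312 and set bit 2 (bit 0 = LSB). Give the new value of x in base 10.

2316

x = 100100001000
bit 2 is currently 0; set it via x | (1 << 2) = x | 4
→ 100100001100 = 2316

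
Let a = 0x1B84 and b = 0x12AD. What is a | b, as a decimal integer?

7085

0x1B84 = 1101110000100
0x12AD = 1001010101101
 OR → 1101110101101 = 7085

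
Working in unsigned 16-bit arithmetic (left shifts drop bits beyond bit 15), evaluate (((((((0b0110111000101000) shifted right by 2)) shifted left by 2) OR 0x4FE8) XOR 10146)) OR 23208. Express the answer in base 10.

0b0110111000101000 = 0110111000101000
→ shifted right by 2 → 0001101110001010 = 7050
→ shifted left by 2 (mod 2^16) → 0110111000101000 = 28200
0x4FE8 = 0100111111101000
→ OR → 0110111111101000 = 28648
10146 = 0010011110100010
→ XOR → 0100100001001010 = 18506
23208 = 0101101010101000
→ OR → 0101101011101010 = 23274

23274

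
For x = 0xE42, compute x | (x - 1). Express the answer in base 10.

3651

x = 111001000010 = 3650
x - 1 = 111001000001
OR    = 111001000011 = 3651
(x | (x - 1) sets all bits below the lowest set bit.)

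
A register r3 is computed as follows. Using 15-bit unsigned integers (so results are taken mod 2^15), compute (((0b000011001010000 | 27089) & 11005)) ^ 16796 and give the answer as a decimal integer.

0b000011001010000 = 000011001010000
27089 = 110100111010001
→ | → 110111111010001 = 28625
11005 = 010101011111101
→ & → 010101011010001 = 10961
16796 = 100000110011100
→ ^ → 110101101001101 = 27469

27469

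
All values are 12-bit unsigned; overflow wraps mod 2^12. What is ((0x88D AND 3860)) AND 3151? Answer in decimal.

0x88D = 100010001101
3860 = 111100010100
→ AND → 100000000100 = 2052
3151 = 110001001111
→ AND → 100000000100 = 2052

2052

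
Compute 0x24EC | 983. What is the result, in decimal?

10239

0x24EC = 10010011101100
983 = 00001111010111
 OR → 10011111111111 = 10239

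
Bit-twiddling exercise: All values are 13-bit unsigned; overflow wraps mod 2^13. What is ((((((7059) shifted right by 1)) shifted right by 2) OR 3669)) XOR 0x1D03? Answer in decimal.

7059 = 1101110010011
→ shifted right by 1 → 0110111001001 = 3529
→ shifted right by 2 → 0001101110010 = 882
3669 = 0111001010101
→ OR → 0111101110111 = 3959
0x1D03 = 1110100000011
→ XOR → 1001001110100 = 4724

4724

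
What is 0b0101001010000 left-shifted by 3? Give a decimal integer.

21120

x = 000101001010000
shift left by 3 → 101001010000000 = 21120
(equivalently, 2640 × 2^3 = 2640 × 8)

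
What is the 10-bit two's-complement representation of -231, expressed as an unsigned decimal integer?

793

231 in 10 bits: 0011100111
Invert: 1100011000
Add 1:  1100011001 = 793
(Check: 2^10 - 231 = 1024 - 231 = 793.)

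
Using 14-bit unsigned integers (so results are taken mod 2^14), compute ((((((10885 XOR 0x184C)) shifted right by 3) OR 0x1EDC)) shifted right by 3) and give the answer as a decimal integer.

10885 = 10101010000101
0x184C = 01100001001100
→ XOR → 11001011001001 = 13001
→ shifted right by 3 → 00011001011001 = 1625
0x1EDC = 01111011011100
→ OR → 01111011011101 = 7901
→ shifted right by 3 → 00001111011011 = 987

987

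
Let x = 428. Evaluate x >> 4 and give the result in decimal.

26

428 = 110101100
shift right by 4 → 000011010 = 26
(equivalently, floor(428 / 16))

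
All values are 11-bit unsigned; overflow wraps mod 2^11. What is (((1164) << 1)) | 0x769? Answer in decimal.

1913

1164 = 10010001100
→ << 1 (mod 2^11) → 00100011000 = 280
0x769 = 11101101001
→ | → 11101111001 = 1913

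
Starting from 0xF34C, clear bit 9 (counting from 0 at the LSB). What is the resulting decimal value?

x = 1111001101001100
bit 9 is currently 1; clear it via x & ~(1 << 9) = x & ~512
→ 1111000101001100 = 61772

61772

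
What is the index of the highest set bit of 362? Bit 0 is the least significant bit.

362 = 101101010
The topmost 1 is at position 8 (since 2^8 = 256 ≤ 362 < 512).

8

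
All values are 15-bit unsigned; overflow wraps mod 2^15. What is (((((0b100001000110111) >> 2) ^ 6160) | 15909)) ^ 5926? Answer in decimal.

10651

0b100001000110111 = 100001000110111
→ >> 2 → 001000010001101 = 4237
6160 = 001100000010000
→ ^ → 000100010011101 = 2205
15909 = 011111000100101
→ | → 011111010111101 = 16061
5926 = 001011100100110
→ ^ → 010100110011011 = 10651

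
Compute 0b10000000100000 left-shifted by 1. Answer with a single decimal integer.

16448

x = 010000000100000
shift left by 1 → 100000001000000 = 16448
(equivalently, 8224 × 2^1 = 8224 × 2)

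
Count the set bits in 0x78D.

7

0x78D = 11110001101
Count the 1s: 1 + 1 + 1 + 1 + 1 + 1 + 1 = 7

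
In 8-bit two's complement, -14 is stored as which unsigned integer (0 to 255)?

14 in 8 bits: 00001110
Invert: 11110001
Add 1:  11110010 = 242
(Check: 2^8 - 14 = 256 - 14 = 242.)

242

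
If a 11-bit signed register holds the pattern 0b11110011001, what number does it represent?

-103

pattern = 11110011001 (MSB is 1 ⇒ negative)
Invert: 00001100110, add 1 → 00001100111 = 103, so the value is -103.
(Equivalently: 1945 - 2^11 = 1945 - 2048 = -103.)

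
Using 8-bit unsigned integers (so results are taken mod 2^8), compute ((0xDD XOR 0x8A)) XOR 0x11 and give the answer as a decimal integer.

0xDD = 11011101
0x8A = 10001010
→ XOR → 01010111 = 87
0x11 = 00010001
→ XOR → 01000110 = 70

70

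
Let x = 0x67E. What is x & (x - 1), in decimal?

1660

x = 11001111110 = 1662
x - 1 = 11001111101
AND   = 11001111100 = 1660
(x & (x - 1) clears the lowest set bit of x.)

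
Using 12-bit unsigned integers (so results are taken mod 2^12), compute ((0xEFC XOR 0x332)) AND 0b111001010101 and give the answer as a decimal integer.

0xEFC = 111011111100
0x332 = 001100110010
→ XOR → 110111001110 = 3534
0b111001010101 = 111001010101
→ AND → 110001000100 = 3140

3140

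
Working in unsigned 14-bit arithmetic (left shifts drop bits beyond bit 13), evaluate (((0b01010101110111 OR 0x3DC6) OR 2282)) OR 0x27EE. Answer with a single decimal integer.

0b01010101110111 = 01010101110111
0x3DC6 = 11110111000110
→ OR → 11110111110111 = 15863
2282 = 00100011101010
→ OR → 11110111111111 = 15871
0x27EE = 10011111101110
→ OR → 11111111111111 = 16383

16383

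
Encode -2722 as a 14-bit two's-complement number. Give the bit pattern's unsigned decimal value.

13662

2722 in 14 bits: 00101010100010
Invert: 11010101011101
Add 1:  11010101011110 = 13662
(Check: 2^14 - 2722 = 16384 - 2722 = 13662.)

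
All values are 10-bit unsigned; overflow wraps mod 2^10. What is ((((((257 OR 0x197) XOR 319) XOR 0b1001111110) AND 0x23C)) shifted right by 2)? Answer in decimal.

257 = 0100000001
0x197 = 0110010111
→ OR → 0110010111 = 407
319 = 0100111111
→ XOR → 0010101000 = 168
0b1001111110 = 1001111110
→ XOR → 1011010110 = 726
0x23C = 1000111100
→ AND → 1000010100 = 532
→ shifted right by 2 → 0010000101 = 133

133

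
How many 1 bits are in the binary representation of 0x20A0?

0x20A0 = 10000010100000
Count the 1s: 1 + 1 + 1 = 3

3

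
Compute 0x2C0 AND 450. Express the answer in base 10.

192

0x2C0 = 1011000000
450 = 0111000010
AND → 0011000000 = 192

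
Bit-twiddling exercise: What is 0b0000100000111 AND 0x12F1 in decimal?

a = 0000100000111
0x12F1 = 1001011110001
AND → 0000000000001 = 1

1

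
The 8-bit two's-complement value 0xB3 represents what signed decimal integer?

-77

pattern = 10110011 (MSB is 1 ⇒ negative)
Invert: 01001100, add 1 → 01001101 = 77, so the value is -77.
(Equivalently: 179 - 2^8 = 179 - 256 = -77.)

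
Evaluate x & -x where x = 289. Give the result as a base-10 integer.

1

x = 100100001 = 289
-x (two's complement) = …011011111
AND   = 000000001 = 1
(x & -x isolates the lowest set bit of x.)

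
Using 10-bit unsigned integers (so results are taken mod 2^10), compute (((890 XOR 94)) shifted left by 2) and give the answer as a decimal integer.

890 = 1101111010
94 = 0001011110
→ XOR → 1100100100 = 804
→ shifted left by 2 (mod 2^10) → 0010010000 = 144

144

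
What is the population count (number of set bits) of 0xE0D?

0xE0D = 111000001101
Count the 1s: 1 + 1 + 1 + 1 + 1 + 1 = 6

6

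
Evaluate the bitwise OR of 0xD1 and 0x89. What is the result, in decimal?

217

0xD1 = 11010001
0x89 = 10001001
 OR → 11011001 = 217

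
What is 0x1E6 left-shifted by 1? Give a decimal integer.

972

0x1E6 = 0111100110
shift left by 1 → 1111001100 = 972
(equivalently, 486 × 2^1 = 486 × 2)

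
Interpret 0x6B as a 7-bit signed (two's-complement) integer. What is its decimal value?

pattern = 1101011 (MSB is 1 ⇒ negative)
Invert: 0010100, add 1 → 0010101 = 21, so the value is -21.
(Equivalently: 107 - 2^7 = 107 - 128 = -21.)

-21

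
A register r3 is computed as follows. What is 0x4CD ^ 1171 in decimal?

0x4CD = 10011001101
1171 = 10010010011
XOR → 00001011110 = 94

94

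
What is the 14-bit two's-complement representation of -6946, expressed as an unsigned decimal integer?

6946 in 14 bits: 01101100100010
Invert: 10010011011101
Add 1:  10010011011110 = 9438
(Check: 2^14 - 6946 = 16384 - 6946 = 9438.)

9438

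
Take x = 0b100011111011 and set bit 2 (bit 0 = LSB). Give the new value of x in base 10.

2303

x = 100011111011
bit 2 is currently 0; set it via x | (1 << 2) = x | 4
→ 100011111111 = 2303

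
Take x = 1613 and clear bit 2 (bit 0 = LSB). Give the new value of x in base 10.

x = 11001001101
bit 2 is currently 1; clear it via x & ~(1 << 2) = x & ~4
→ 11001001001 = 1609

1609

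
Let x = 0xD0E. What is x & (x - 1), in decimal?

3340

x = 110100001110 = 3342
x - 1 = 110100001101
AND   = 110100001100 = 3340
(x & (x - 1) clears the lowest set bit of x.)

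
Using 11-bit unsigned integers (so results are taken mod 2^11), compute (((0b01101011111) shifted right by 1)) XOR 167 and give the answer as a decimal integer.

0b01101011111 = 01101011111
→ shifted right by 1 → 00110101111 = 431
167 = 00010100111
→ XOR → 00100001000 = 264

264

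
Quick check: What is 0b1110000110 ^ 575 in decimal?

a = 1110000110
575 = 1000111111
XOR → 0110111001 = 441

441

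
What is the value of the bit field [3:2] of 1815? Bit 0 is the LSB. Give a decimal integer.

v = 011100010111
Shift right by 2: 0111000101
Mask low 2 bits: 01 = 1

1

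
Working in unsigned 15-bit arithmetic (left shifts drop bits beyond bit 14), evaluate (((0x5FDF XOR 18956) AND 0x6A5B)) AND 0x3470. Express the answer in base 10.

80

0x5FDF = 101111111011111
18956 = 100101000001100
→ XOR → 001010111010011 = 5587
0x6A5B = 110101001011011
→ AND → 000000001010011 = 83
0x3470 = 011010001110000
→ AND → 000000001010000 = 80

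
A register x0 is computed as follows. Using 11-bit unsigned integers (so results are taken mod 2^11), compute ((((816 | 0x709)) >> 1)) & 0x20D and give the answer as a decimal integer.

816 = 01100110000
0x709 = 11100001001
→ | → 11100111001 = 1849
→ >> 1 → 01110011100 = 924
0x20D = 01000001101
→ & → 01000001100 = 524

524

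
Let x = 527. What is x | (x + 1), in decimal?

543

x = 1000001111 = 527
x + 1 = 1000010000
OR    = 1000011111 = 543
(x | (x + 1) sets the lowest cleared bit.)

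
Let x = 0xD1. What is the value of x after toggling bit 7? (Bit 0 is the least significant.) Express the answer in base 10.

81

x = 00011010001
bit 7 is currently 1; toggle it via x ^ (1 << 7) = x ^ 128
→ 00001010001 = 81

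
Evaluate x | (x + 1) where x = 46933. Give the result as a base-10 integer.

46935

x = 1011011101010101 = 46933
x + 1 = 1011011101010110
OR    = 1011011101010111 = 46935
(x | (x + 1) sets the lowest cleared bit.)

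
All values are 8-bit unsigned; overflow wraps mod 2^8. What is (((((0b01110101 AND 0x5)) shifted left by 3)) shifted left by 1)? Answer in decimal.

0b01110101 = 01110101
0x5 = 00000101
→ AND → 00000101 = 5
→ shifted left by 3 (mod 2^8) → 00101000 = 40
→ shifted left by 1 (mod 2^8) → 01010000 = 80

80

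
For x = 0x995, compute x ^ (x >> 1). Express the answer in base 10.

x = 100110010101 = 2453
x>>1 = 010011001010
XOR  = 110101011111 = 3423
(x ^ (x >> 1) gives the standard binary-reflected Gray code of x.)

3423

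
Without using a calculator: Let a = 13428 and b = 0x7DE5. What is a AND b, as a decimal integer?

13412

13428 = 011010001110100
0x7DE5 = 111110111100101
AND → 011010001100100 = 13412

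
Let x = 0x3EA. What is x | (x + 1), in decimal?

1003

x = 1111101010 = 1002
x + 1 = 1111101011
OR    = 1111101011 = 1003
(x | (x + 1) sets the lowest cleared bit.)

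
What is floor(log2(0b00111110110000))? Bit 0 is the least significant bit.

0b00111110110000 = 111110110000
The topmost 1 is at position 11 (since 2^11 = 2048 ≤ 4016 < 4096).

11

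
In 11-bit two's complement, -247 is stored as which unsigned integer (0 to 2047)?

1801

247 in 11 bits: 00011110111
Invert: 11100001000
Add 1:  11100001001 = 1801
(Check: 2^11 - 247 = 2048 - 247 = 1801.)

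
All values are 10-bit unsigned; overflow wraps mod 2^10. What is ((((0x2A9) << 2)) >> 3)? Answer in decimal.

0x2A9 = 1010101001
→ << 2 (mod 2^10) → 1010100100 = 676
→ >> 3 → 0001010100 = 84

84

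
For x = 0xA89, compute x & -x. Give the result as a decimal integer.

1

x = 101010001001 = 2697
-x (two's complement) = …010101110111
AND   = 000000000001 = 1
(x & -x isolates the lowest set bit of x.)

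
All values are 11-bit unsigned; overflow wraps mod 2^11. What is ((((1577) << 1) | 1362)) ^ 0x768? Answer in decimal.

1577 = 11000101001
→ << 1 (mod 2^11) → 10001010010 = 1106
1362 = 10101010010
→ | → 10101010010 = 1362
0x768 = 11101101000
→ ^ → 01000111010 = 570

570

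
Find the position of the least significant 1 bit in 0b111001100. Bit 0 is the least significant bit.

0b111001100 = 111001100
Trailing zeros: 2, so the lowest set bit is bit 2 (value 4).

2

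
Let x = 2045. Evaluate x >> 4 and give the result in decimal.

2045 = 11111111101
shift right by 4 → 00001111111 = 127
(equivalently, floor(2045 / 16))

127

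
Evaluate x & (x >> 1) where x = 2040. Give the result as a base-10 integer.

x = 11111111000 = 2040
x>>1 = 01111111100
AND  = 01111111000 = 1016
(x & (x >> 1) has a 1 wherever x has two consecutive 1 bits.)

1016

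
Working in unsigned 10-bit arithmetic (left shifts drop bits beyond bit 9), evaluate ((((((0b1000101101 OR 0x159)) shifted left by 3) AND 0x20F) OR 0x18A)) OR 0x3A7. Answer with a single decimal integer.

943

0b1000101101 = 1000101101
0x159 = 0101011001
→ OR → 1101111101 = 893
→ shifted left by 3 (mod 2^10) → 1111101000 = 1000
0x20F = 1000001111
→ AND → 1000001000 = 520
0x18A = 0110001010
→ OR → 1110001010 = 906
0x3A7 = 1110100111
→ OR → 1110101111 = 943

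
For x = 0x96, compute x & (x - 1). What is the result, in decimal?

x = 10010110 = 150
x - 1 = 10010101
AND   = 10010100 = 148
(x & (x - 1) clears the lowest set bit of x.)

148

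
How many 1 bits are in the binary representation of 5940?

7

5940 = 1011100110100
Count the 1s: 1 + 1 + 1 + 1 + 1 + 1 + 1 = 7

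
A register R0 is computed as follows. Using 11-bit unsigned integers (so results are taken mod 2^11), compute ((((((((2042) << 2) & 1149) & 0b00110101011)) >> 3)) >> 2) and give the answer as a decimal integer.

2042 = 11111111010
→ << 2 (mod 2^11) → 11111101000 = 2024
1149 = 10001111101
→ & → 10001101000 = 1128
0b00110101011 = 00110101011
→ & → 00000101000 = 40
→ >> 3 → 00000000101 = 5
→ >> 2 → 00000000001 = 1

1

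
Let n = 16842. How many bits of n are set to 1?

6

16842 = 100000111001010
Count the 1s: 1 + 1 + 1 + 1 + 1 + 1 = 6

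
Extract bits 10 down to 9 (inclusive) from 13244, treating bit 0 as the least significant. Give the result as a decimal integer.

v = 11001110111100
Shift right by 9: 11001
Mask low 2 bits: 01 = 1

1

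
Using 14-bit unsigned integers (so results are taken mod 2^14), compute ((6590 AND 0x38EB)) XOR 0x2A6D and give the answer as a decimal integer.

6590 = 01100110111110
0x38EB = 11100011101011
→ AND → 01100010101010 = 6314
0x2A6D = 10101001101101
→ XOR → 11001011000111 = 12999

12999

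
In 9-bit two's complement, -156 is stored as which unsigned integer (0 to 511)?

356

156 in 9 bits: 010011100
Invert: 101100011
Add 1:  101100100 = 356
(Check: 2^9 - 156 = 512 - 156 = 356.)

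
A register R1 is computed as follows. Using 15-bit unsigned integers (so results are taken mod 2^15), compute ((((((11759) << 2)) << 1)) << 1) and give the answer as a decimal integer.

24304

11759 = 010110111101111
→ << 2 (mod 2^15) → 011011110111100 = 14268
→ << 1 (mod 2^15) → 110111101111000 = 28536
→ << 1 (mod 2^15) → 101111011110000 = 24304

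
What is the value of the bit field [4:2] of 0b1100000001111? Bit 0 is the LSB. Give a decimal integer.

3

v = 1100000001111
Shift right by 2: 11000000011
Mask low 3 bits: 011 = 3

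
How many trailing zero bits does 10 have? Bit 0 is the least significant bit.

1

10 = 1010
Trailing zeros: 1, so the lowest set bit is bit 1 (value 2).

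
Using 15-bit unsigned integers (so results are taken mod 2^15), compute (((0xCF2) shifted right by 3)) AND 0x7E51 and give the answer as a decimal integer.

16

0xCF2 = 000110011110010
→ shifted right by 3 → 000000110011110 = 414
0x7E51 = 111111001010001
→ AND → 000000000010000 = 16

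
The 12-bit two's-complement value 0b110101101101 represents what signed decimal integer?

-659

pattern = 110101101101 (MSB is 1 ⇒ negative)
Invert: 001010010010, add 1 → 001010010011 = 659, so the value is -659.
(Equivalently: 3437 - 2^12 = 3437 - 4096 = -659.)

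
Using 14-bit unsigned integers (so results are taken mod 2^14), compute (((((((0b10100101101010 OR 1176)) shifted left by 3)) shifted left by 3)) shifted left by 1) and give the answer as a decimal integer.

15616

0b10100101101010 = 10100101101010
1176 = 00010010011000
→ OR → 10110111111010 = 11770
→ shifted left by 3 (mod 2^14) → 10111111010000 = 12240
→ shifted left by 3 (mod 2^14) → 11111010000000 = 16000
→ shifted left by 1 (mod 2^14) → 11110100000000 = 15616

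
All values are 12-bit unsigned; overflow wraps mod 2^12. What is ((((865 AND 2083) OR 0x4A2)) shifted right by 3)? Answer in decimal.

148

865 = 001101100001
2083 = 100000100011
→ AND → 000000100001 = 33
0x4A2 = 010010100010
→ OR → 010010100011 = 1187
→ shifted right by 3 → 000010010100 = 148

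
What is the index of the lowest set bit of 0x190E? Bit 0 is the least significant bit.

0x190E = 1100100001110
Trailing zeros: 1, so the lowest set bit is bit 1 (value 2).

1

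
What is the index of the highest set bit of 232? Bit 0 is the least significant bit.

232 = 11101000
The topmost 1 is at position 7 (since 2^7 = 128 ≤ 232 < 256).

7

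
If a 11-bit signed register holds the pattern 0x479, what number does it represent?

-903

pattern = 10001111001 (MSB is 1 ⇒ negative)
Invert: 01110000110, add 1 → 01110000111 = 903, so the value is -903.
(Equivalently: 1145 - 2^11 = 1145 - 2048 = -903.)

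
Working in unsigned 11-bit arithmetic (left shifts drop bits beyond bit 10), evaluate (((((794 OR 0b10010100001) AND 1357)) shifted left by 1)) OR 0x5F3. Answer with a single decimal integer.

794 = 01100011010
0b10010100001 = 10010100001
→ OR → 11110111011 = 1979
1357 = 10101001101
→ AND → 10100001001 = 1289
→ shifted left by 1 (mod 2^11) → 01000010010 = 530
0x5F3 = 10111110011
→ OR → 11111110011 = 2035

2035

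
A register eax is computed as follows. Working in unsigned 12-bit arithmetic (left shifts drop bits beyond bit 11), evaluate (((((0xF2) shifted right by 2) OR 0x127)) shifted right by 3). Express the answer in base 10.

0xF2 = 000011110010
→ shifted right by 2 → 000000111100 = 60
0x127 = 000100100111
→ OR → 000100111111 = 319
→ shifted right by 3 → 000000100111 = 39

39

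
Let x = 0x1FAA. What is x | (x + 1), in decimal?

x = 1111110101010 = 8106
x + 1 = 1111110101011
OR    = 1111110101011 = 8107
(x | (x + 1) sets the lowest cleared bit.)

8107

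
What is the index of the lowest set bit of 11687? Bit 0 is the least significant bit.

11687 = 10110110100111
Trailing zeros: 0, so the lowest set bit is bit 0 (value 1).

0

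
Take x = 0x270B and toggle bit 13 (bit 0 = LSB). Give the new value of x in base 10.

x = 10011100001011
bit 13 is currently 1; toggle it via x ^ (1 << 13) = x ^ 8192
→ 00011100001011 = 1803

1803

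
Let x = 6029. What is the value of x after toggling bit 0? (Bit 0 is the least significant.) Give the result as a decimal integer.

x = 01011110001101
bit 0 is currently 1; toggle it via x ^ (1 << 0) = x ^ 1
→ 01011110001100 = 6028

6028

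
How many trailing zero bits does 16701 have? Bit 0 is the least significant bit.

16701 = 100000100111101
Trailing zeros: 0, so the lowest set bit is bit 0 (value 1).

0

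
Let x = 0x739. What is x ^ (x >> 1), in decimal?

x = 11100111001 = 1849
x>>1 = 01110011100
XOR  = 10010100101 = 1189
(x ^ (x >> 1) gives the standard binary-reflected Gray code of x.)

1189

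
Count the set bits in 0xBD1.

0xBD1 = 101111010001
Count the 1s: 1 + 1 + 1 + 1 + 1 + 1 + 1 = 7

7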